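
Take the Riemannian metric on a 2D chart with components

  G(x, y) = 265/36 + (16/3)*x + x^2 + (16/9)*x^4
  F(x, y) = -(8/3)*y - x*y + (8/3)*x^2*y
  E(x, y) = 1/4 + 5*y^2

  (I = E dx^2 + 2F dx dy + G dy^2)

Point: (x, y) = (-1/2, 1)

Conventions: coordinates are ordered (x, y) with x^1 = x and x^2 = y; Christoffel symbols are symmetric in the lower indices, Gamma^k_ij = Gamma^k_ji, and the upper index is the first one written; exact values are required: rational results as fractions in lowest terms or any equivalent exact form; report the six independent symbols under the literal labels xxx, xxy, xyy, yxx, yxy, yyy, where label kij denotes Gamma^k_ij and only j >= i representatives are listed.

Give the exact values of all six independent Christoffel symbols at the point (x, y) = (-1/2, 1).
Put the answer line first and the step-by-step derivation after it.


Answer: Gamma_xxx = -312/583, Gamma_xxy = 2006/1749, Gamma_xyy = -10556/15741, Gamma_yxx = -1092/583, Gamma_yxy = 397/583, Gamma_yyy = -116/583

E = 21/4, F = -3/2, G = 91/18 at the point
E_x = 0, E_y = 10, F_x = -11/3, F_y = -3/2, G_x = 31/9, G_y = 0
EG - F^2 = 583/24;  g^inv = (24/583) * [[91/18, 3/2], [3/2, 21/4]]
first-kind symbols [ij,l] = (1/2)(d_i g_jl + d_j g_il - d_l g_ij): [xx,x] = E_x/2 = 0, [xx,y] = F_x - E_y/2 = -26/3, [xy,x] = E_y/2 = 5, [xy,y] = G_x/2 = 31/18, [yy,x] = F_y - G_x/2 = -29/9, [yy,y] = G_y/2 = 0
Gamma^x_ij = (G*[ij,x] - F*[ij,y])/(EG - F^2), Gamma^y_ij = (E*[ij,y] - F*[ij,x])/(EG - F^2)


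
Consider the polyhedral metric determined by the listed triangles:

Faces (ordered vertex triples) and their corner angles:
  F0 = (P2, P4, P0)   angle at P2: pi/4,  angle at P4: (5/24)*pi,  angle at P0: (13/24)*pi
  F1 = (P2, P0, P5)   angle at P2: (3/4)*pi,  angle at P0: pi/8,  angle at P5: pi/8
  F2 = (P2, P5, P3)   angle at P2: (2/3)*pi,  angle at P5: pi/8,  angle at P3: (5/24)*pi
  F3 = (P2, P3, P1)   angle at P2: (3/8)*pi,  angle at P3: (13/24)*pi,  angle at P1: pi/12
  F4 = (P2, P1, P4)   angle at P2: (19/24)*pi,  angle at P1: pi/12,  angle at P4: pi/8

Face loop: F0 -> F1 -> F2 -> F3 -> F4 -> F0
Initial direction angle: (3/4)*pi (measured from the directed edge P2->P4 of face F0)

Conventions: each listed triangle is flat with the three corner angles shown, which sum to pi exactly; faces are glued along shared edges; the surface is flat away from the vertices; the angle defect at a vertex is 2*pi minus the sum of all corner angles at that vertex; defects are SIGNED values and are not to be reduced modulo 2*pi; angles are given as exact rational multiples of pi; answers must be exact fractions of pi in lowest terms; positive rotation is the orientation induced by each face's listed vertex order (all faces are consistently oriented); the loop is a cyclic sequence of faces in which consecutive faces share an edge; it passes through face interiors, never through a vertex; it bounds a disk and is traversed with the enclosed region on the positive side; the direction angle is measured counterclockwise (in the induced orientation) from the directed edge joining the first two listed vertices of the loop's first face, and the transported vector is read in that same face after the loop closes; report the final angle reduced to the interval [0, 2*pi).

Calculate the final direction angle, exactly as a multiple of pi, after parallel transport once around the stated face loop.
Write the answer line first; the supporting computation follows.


Answer: final direction angle = (23/12)*pi

enclosed vertex P2: corner angles sum to (17/6)*pi, defect = 2*pi - (17/6)*pi = (-5/6)*pi
summing the enclosed defects onto the initial angle, mod 2*pi in the induced orientation:
final angle = (3/4)*pi - (5/6)*pi = (23/12)*pi (mod 2*pi)


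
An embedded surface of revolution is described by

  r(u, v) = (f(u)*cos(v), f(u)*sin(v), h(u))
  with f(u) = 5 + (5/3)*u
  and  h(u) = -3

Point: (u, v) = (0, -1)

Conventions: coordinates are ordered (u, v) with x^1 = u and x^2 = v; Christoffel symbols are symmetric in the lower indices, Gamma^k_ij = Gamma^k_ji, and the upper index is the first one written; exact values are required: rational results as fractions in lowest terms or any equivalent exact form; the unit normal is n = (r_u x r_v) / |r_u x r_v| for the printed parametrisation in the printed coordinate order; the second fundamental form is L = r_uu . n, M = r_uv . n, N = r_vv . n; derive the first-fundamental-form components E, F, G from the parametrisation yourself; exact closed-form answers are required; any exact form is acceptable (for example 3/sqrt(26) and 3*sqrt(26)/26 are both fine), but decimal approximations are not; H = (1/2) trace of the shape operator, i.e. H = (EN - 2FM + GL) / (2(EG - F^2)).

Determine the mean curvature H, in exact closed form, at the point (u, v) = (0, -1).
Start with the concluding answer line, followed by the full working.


Answer: H = 0

f = 5, f' = 5/3, f'' = 0, h' = 0, h'' = 0
E = 25/9, F = 0, G = 25; answer radicand W^2 = 25/9
unnormalised second-form numerators: l = 0, m = 0, n = 0; L = l/sqrt(25/9), and similarly M = m/sqrt(W^2), N = n/sqrt(W^2)
H = (E*n - 2*F*m + G*l) / (2*(EG - F^2)*sqrt(W^2)); E*n - 2*F*m + G*l = 0, EG - F^2 = 625/9, so H = (0)/sqrt(25/9)


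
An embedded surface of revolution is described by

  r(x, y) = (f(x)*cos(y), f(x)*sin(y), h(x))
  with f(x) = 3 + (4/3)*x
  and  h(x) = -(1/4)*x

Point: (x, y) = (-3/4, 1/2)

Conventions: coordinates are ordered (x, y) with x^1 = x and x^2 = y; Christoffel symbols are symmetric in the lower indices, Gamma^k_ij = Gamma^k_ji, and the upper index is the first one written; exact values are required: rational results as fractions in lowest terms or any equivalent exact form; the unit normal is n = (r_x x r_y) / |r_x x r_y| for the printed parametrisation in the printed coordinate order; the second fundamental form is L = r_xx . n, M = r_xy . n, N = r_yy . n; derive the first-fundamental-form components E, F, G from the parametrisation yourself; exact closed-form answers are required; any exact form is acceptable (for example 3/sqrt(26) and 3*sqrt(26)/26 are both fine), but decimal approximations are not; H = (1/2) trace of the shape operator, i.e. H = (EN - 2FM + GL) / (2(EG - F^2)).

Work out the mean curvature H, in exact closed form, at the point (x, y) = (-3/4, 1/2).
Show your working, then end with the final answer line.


f = 2, f' = 4/3, f'' = 0, h' = -1/4, h'' = 0
E = 265/144, F = 0, G = 4; answer radicand W^2 = 265/144
unnormalised second-form numerators: l = 0, m = 0, n = -1/2; L = l/sqrt(265/144), and similarly M = m/sqrt(W^2), N = n/sqrt(W^2)
H = (E*n - 2*F*m + G*l) / (2*(EG - F^2)*sqrt(W^2)); E*n - 2*F*m + G*l = -265/288, EG - F^2 = 265/36, so H = (-1/16)/sqrt(265/144)

Answer: H = -3*sqrt(265)/1060


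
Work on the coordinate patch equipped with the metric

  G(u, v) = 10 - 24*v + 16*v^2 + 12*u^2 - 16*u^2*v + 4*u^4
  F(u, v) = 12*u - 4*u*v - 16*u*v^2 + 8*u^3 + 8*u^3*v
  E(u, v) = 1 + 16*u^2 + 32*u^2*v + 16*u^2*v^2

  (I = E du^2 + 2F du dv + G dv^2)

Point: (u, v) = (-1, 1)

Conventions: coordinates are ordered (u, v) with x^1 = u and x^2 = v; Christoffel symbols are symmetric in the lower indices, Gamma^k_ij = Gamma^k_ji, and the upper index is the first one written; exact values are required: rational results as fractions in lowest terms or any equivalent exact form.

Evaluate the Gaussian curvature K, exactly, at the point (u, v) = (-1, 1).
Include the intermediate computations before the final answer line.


E = 65, F = -8, G = 2, EG - F^2 = 66 at the point
E_u = -128, E_v = 64, F_u = 40, F_v = 28, G_u = -8, G_v = -8
E_vv = 32, F_uv = -12, G_uu = 40
Apply the Brioschi formula K = (det M1 - det M2)/(EG - F^2)^2 over the derivative matrices of E, F, G.
M1 = [[-E_vv/2 + F_uv - G_uu/2, E_u/2, F_u - E_v/2], [F_v - G_u/2, E, F], [G_v/2, F, G]] = [[-48, -64, 8], [32, 65, -8], [-4, -8, 2]]; det M1 = -1088
M2 = [[0, E_v/2, G_u/2], [E_v/2, E, F], [G_u/2, F, G]] = [[0, 32, -4], [32, 65, -8], [-4, -8, 2]]; det M2 = -1040
det M1 - det M2 = -48; K = -48 / (66)^2 = -4/363

Answer: K = -4/363


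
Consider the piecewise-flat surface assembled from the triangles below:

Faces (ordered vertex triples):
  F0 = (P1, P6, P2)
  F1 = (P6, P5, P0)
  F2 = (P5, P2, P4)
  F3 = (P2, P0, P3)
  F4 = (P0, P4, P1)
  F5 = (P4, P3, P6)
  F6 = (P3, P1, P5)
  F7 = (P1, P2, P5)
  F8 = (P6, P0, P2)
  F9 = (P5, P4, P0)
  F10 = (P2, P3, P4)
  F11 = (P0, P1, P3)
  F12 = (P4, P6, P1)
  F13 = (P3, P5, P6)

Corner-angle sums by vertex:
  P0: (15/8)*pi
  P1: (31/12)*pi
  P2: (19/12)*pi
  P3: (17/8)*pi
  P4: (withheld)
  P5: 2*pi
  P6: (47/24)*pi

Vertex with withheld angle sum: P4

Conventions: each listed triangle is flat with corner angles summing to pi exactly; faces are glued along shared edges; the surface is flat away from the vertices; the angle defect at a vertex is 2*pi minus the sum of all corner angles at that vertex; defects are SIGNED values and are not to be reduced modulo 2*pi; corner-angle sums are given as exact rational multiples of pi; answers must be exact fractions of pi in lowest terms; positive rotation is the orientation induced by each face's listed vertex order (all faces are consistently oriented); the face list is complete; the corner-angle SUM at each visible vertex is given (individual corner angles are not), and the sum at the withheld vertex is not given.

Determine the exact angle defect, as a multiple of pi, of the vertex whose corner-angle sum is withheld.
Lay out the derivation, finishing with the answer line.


V = 7, E = 21, F = 14; chi = V - E + F = 0
Gauss-Bonnet: total defect = 2*pi*chi = 0; visible defects sum to -pi/8

Answer: defect(P4) = pi/8


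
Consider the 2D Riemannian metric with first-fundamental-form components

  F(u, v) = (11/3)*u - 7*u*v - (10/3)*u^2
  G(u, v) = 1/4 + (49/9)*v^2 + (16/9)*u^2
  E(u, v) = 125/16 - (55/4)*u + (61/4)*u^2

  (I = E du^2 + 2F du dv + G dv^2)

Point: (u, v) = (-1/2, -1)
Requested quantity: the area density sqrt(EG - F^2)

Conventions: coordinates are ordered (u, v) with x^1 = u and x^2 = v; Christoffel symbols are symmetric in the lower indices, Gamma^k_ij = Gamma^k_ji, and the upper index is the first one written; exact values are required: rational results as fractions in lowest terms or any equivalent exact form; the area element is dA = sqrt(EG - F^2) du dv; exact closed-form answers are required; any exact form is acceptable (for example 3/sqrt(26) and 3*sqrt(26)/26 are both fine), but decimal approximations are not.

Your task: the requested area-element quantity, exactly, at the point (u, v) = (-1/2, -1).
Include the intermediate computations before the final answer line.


E = 37/2, F = -37/6, G = 221/36; EG - F^2 = 1813/24

Answer: sqrt(EG - F^2) = 7*sqrt(222)/12


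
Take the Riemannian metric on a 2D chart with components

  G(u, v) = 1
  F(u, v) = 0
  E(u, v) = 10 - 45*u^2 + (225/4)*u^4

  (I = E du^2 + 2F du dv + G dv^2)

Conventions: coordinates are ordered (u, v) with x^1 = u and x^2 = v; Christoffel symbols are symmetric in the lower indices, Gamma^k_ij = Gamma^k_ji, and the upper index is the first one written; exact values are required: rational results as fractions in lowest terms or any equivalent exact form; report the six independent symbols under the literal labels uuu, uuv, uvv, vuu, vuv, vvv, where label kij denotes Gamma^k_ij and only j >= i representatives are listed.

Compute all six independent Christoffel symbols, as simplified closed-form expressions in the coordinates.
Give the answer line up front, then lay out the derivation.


Answer: Gamma_uuu = (90*u^3 - 36*u)/(45*u^4 - 36*u^2 + 8), Gamma_uuv = 0, Gamma_uvv = 0, Gamma_vuu = 0, Gamma_vuv = 0, Gamma_vvv = 0

E = 10 - 45*u^2 + (225/4)*u^4; F = 0; G = 1
Gamma^k_ij = (1/2) g^{kl} (d_i g_jl + d_j g_il - d_l g_ij), with g^inv = (1/(EG-F^2)) [[G, -F], [-F, E]]
first partials: E_u = -90*u + 225*u^3, E_v = 0, F_u = 0, F_v = 0, G_u = 0, G_v = 0
D = EG - F^2 = 10 - 45*u^2 + (225/4)*u^4
expanded: Gamma^u_uu = (G E_u - 2F F_u + F E_v)/(2D), Gamma^u_uv = (G E_v - F G_u)/(2D), Gamma^u_vv = (2G F_v - G G_u - F G_v)/(2D), Gamma^v_uu = (2E F_u - E E_v - F E_u)/(2D), Gamma^v_uv = (E G_u - F E_v)/(2D), Gamma^v_vv = (E G_v - 2F F_v + F G_u)/(2D); substitute and cancel common factors


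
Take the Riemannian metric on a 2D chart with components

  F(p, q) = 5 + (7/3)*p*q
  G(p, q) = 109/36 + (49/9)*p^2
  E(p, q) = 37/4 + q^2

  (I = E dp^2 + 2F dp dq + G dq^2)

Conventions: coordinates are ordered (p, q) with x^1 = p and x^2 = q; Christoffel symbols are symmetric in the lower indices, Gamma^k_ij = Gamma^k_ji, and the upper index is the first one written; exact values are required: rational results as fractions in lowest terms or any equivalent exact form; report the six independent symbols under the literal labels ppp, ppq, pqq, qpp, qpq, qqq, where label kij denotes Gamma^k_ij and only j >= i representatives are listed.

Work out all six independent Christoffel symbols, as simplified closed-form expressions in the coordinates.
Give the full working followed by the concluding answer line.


E = 37/4 + q^2; F = 5 + (7/3)*p*q; G = 109/36 + (49/9)*p^2
Gamma^k_ij = (1/2) g^{kl} (d_i g_jl + d_j g_il - d_l g_ij), with g^inv = (1/(EG-F^2)) [[G, -F], [-F, E]]
first partials: E_p = 0, E_q = 2*q, F_p = (7/3)*q, F_q = (7/3)*p, G_p = (98/9)*p, G_q = 0
D = EG - F^2 = 433/144 + (109/36)*q^2 - (70/3)*p*q + (1813/36)*p^2
expanded: Gamma^p_pp = (G E_p - 2F F_p + F E_q)/(2D), Gamma^p_pq = (G E_q - F G_p)/(2D), Gamma^p_qq = (2G F_q - G G_p - F G_q)/(2D), Gamma^q_pp = (2E F_p - E E_q - F E_p)/(2D), Gamma^q_pq = (E G_p - F E_q)/(2D), Gamma^q_qq = (E G_q - 2F F_q + F G_p)/(2D); substitute and cancel common factors

Answer: Gamma_ppp = (-448*p*q^2 - 960*q)/(7252*p^2 - 3360*p*q + 436*q^2 + 433), Gamma_ppq = (-3136*p^2*q - 11760*p + 1308*q)/(21756*p^2 - 10080*p*q + 1308*q^2 + 1299), Gamma_pqq = (-21952*p^3 - 12208*p)/(65268*p^2 - 30240*p*q + 3924*q^2 + 3897), Gamma_qpp = (192*q^3 + 1776*q)/(7252*p^2 - 3360*p*q + 436*q^2 + 433), Gamma_qpq = (448*p*q^2 + 7252*p - 720*q)/(7252*p^2 - 3360*p*q + 436*q^2 + 433), Gamma_qqq = (3136*p^2*q + 6720*p)/(21756*p^2 - 10080*p*q + 1308*q^2 + 1299)


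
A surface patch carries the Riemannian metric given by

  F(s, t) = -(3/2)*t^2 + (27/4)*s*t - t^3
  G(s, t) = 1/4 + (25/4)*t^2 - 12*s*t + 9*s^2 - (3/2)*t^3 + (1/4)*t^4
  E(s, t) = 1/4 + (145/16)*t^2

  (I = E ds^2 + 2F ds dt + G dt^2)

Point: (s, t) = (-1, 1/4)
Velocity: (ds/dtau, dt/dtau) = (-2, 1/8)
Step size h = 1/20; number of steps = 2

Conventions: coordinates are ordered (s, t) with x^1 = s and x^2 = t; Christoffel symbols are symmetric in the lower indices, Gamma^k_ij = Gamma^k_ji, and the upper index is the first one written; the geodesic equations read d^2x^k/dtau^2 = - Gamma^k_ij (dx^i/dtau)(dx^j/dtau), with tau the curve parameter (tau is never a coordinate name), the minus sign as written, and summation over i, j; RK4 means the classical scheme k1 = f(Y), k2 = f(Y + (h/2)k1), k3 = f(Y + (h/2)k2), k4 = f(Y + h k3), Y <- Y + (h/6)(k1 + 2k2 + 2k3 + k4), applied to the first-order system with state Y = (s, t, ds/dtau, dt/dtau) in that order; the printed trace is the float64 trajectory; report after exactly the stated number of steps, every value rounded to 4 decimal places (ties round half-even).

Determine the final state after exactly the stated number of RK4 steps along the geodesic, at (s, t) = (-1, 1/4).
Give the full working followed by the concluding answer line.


f(Y) = (ds/dtau, dt/dtau, -Gamma^s_ij Y'^i Y'^j, -Gamma^t_ij Y'^i Y'^j) with the Gammas evaluated at the stage position; h = 0.050000; intermediate values shown to 6 dp
step 0: s = -1.0000, t = 0.2500, ds/dtau = -2.0000, dt/dtau = 0.1250
step 1:
  k1: at (s, t) = (-1.000000, 0.250000), (ds/dtau, dt/dtau) = (-2.000000, 0.125000); Gamma_sss = -0.146875, Gamma_sst = 1.374400, Gamma_stt = 6.905170, Gamma_tss = -0.066733, Gamma_tst = -0.636414, Gamma_ttt = 1.572132; k1 = (-2.000000, 0.125000, 1.166808, -0.075841)
  k2: at (s, t) = (-1.050000, 0.253125), (ds/dtau, dt/dtau) = (-1.970830, 0.123104); Gamma_sss = -0.143463, Gamma_sst = 1.363589, Gamma_stt = 7.073239, Gamma_tss = -0.062511, Gamma_tst = -0.609160, Gamma_ttt = 1.545237; k2 = (-1.970830, 0.123104, 1.111702, -0.076199)
  k3: at (s, t) = (-1.049271, 0.253078), (ds/dtau, dt/dtau) = (-1.972207, 0.123095); Gamma_sss = -0.143511, Gamma_sst = 1.363742, Gamma_stt = 7.070875, Gamma_tss = -0.062569, Gamma_tst = -0.609545, Gamma_ttt = 1.545617; k3 = (-1.972207, 0.123095, 1.113207, -0.076008)
  k4: at (s, t) = (-1.098610, 0.256155), (ds/dtau, dt/dtau) = (-1.944340, 0.121200); Gamma_sss = -0.140325, Gamma_sst = 1.353811, Gamma_stt = 7.230901, Gamma_tss = -0.058827, Gamma_tst = -0.584641, Gamma_ttt = 1.520766; k4 = (-1.944340, 0.121200, 1.062335, -0.075490)
  Y <- Y + (h/6)(k1 + 2k2 + 2k3 + k4): s = -1.0986, t = 0.2562, ds/dtau = -1.9443, dt/dtau = 0.1212
step 2:
  k1: at (s, t) = (-1.098587, 0.256155), (ds/dtau, dt/dtau) = (-1.944342, 0.121202); Gamma_sss = -0.140327, Gamma_sst = 1.353815, Gamma_stt = 7.230785, Gamma_tss = -0.058829, Gamma_tst = -0.584651, Gamma_ttt = 1.520776; k1 = (-1.944342, 0.121202, 1.062357, -0.075494)
  k2: at (s, t) = (-1.147195, 0.259185), (ds/dtau, dt/dtau) = (-1.917783, 0.119315); Gamma_sss = -0.137356, Gamma_sst = 1.344655, Gamma_stt = 7.382824, Gamma_tss = -0.055505, Gamma_tst = -0.561872, Gamma_ttt = 1.497786; k2 = (-1.917783, 0.119315, 1.015444, -0.074315)
  k3: at (s, t) = (-1.146531, 0.259138), (ds/dtau, dt/dtau) = (-1.918956, 0.119344); Gamma_sss = -0.137393, Gamma_sst = 1.344778, Gamma_stt = 7.380928, Gamma_tss = -0.055547, Gamma_tst = -0.562178, Gamma_ttt = 1.498094; k3 = (-1.918956, 0.119344, 1.016761, -0.074286)
  k4: at (s, t) = (-1.194535, 0.262122), (ds/dtau, dt/dtau) = (-1.893504, 0.117488); Gamma_sss = -0.134605, Gamma_sst = 1.336251, Gamma_stt = 7.526057, Gamma_tss = -0.052567, Gamma_tst = -0.541209, Gamma_ttt = 1.476687; k4 = (-1.893504, 0.117488, 0.973257, -0.072711)
  Y <- Y + (h/6)(k1 + 2k2 + 2k3 + k4): s = -1.1945, t = 0.2621, ds/dtau = -1.8935, dt/dtau = 0.1175

Answer: s = -1.1945, t = 0.2621, ds/dtau = -1.8935, dt/dtau = 0.1175


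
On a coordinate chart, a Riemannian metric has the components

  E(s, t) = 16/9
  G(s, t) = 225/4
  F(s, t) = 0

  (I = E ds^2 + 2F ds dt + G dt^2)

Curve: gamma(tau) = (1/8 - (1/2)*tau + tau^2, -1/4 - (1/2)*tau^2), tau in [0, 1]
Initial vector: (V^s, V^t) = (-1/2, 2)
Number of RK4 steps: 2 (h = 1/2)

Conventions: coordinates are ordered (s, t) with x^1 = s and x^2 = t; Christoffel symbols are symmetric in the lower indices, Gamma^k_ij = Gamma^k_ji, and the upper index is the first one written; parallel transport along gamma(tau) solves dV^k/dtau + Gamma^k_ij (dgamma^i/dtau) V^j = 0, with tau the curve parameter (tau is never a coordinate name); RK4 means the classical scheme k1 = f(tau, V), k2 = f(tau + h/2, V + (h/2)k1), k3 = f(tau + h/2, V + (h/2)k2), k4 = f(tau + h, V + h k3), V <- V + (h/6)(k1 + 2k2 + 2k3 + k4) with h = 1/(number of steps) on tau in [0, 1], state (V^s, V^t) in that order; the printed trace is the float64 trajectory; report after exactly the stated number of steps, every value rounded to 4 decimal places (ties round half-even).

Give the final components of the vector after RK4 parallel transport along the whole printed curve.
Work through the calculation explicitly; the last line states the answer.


gamma'(tau) = (-1/2 + 2*tau, -tau); f(tau, V)^k = -Gamma^k_ij(gamma(tau)) gamma'^i(tau) V^j; h = 1/2; intermediate values shown to 6 dp
curve data and Christoffel symbols at the stage parameters:
  tau = 0.000000: gamma = (0.125000, -0.250000), gamma' = (-0.500000, 0.000000); Gamma_sss = 0.000000, Gamma_sst = 0.000000, Gamma_stt = 0.000000, Gamma_tss = 0.000000, Gamma_tst = 0.000000, Gamma_ttt = 0.000000
  tau = 0.250000: gamma = (0.062500, -0.281250), gamma' = (0.000000, -0.250000); Gamma_sss = 0.000000, Gamma_sst = 0.000000, Gamma_stt = 0.000000, Gamma_tss = 0.000000, Gamma_tst = 0.000000, Gamma_ttt = 0.000000
  tau = 0.500000: gamma = (0.125000, -0.375000), gamma' = (0.500000, -0.500000); Gamma_sss = 0.000000, Gamma_sst = 0.000000, Gamma_stt = 0.000000, Gamma_tss = 0.000000, Gamma_tst = 0.000000, Gamma_ttt = 0.000000
  tau = 0.750000: gamma = (0.312500, -0.531250), gamma' = (1.000000, -0.750000); Gamma_sss = 0.000000, Gamma_sst = 0.000000, Gamma_stt = 0.000000, Gamma_tss = 0.000000, Gamma_tst = 0.000000, Gamma_ttt = 0.000000
  tau = 1.000000: gamma = (0.625000, -0.750000), gamma' = (1.500000, -1.000000); Gamma_sss = 0.000000, Gamma_sst = 0.000000, Gamma_stt = 0.000000, Gamma_tss = 0.000000, Gamma_tst = 0.000000, Gamma_ttt = 0.000000
step 0: V^s = -0.5000, V^t = 2.0000
step 1: k1 = (0.000000, 0.000000), k2 = (0.000000, 0.000000), k3 = (0.000000, 0.000000), k4 = (0.000000, 0.000000); V <- V + (h/6)(k1 + 2k2 + 2k3 + k4): V^s = -0.5000, V^t = 2.0000
step 2: k1 = (0.000000, 0.000000), k2 = (0.000000, 0.000000), k3 = (0.000000, 0.000000), k4 = (0.000000, 0.000000); V <- V + (h/6)(k1 + 2k2 + 2k3 + k4): V^s = -0.5000, V^t = 2.0000

Answer: V^s = -0.5000, V^t = 2.0000


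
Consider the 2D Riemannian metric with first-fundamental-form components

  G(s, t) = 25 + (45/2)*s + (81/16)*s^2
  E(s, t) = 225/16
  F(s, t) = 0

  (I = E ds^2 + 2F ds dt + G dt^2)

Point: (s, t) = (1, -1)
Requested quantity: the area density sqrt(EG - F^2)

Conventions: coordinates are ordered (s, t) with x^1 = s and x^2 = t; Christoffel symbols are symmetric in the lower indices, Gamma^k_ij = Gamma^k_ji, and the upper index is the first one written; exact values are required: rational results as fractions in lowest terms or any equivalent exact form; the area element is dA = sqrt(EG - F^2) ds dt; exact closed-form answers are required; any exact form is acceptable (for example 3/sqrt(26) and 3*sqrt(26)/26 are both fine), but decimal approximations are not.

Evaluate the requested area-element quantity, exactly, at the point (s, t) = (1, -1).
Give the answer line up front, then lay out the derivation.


Answer: sqrt(EG - F^2) = 435/16

E = 225/16, F = 0, G = 841/16; EG - F^2 = 189225/256


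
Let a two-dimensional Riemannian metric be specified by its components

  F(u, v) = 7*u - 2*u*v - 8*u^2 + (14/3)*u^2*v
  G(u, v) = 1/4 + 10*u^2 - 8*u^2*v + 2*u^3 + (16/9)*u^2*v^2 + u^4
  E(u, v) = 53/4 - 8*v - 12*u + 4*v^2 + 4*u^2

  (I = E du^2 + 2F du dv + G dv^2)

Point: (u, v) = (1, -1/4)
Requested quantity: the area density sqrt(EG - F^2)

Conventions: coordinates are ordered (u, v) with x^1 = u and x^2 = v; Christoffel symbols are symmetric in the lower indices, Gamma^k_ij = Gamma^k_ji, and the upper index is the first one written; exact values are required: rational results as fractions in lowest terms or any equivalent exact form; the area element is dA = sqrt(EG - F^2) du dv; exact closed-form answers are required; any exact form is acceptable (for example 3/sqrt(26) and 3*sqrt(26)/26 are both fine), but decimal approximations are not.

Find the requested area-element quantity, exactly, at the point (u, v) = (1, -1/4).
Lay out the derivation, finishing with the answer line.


E = 15/2, F = -5/3, G = 553/36; EG - F^2 = 8095/72

Answer: sqrt(EG - F^2) = sqrt(16190)/12


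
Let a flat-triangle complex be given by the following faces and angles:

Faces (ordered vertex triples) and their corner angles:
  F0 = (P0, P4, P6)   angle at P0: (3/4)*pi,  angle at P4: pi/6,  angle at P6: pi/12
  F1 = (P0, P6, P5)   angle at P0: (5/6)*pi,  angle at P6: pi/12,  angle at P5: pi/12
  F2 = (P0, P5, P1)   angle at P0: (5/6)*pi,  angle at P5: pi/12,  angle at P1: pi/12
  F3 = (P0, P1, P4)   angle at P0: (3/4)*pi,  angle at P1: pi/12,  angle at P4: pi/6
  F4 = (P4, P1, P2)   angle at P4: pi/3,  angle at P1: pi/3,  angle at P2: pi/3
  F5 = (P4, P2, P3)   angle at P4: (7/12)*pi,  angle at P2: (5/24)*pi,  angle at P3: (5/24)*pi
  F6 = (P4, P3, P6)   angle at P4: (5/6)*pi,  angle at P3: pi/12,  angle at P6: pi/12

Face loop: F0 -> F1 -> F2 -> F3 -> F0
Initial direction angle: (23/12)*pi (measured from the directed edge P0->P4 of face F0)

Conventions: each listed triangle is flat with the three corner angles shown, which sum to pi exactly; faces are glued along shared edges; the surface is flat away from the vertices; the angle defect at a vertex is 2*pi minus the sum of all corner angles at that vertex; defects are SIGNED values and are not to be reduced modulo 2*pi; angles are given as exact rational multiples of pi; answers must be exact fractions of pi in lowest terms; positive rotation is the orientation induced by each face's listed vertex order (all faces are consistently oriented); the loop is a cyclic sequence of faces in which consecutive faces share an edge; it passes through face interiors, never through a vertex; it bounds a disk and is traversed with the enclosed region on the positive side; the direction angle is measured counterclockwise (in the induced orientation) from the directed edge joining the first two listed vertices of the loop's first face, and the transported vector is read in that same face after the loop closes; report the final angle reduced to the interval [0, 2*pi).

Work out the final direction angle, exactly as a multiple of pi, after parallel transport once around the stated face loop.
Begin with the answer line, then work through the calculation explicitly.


Answer: final direction angle = (3/4)*pi

enclosed vertex P0: corner angles sum to (19/6)*pi, defect = 2*pi - (19/6)*pi = (-7/6)*pi
final direction = starting direction + enclosed defect total, reduced mod 2*pi (induced orientation)
final angle = (23/12)*pi - (7/6)*pi = (3/4)*pi (mod 2*pi)


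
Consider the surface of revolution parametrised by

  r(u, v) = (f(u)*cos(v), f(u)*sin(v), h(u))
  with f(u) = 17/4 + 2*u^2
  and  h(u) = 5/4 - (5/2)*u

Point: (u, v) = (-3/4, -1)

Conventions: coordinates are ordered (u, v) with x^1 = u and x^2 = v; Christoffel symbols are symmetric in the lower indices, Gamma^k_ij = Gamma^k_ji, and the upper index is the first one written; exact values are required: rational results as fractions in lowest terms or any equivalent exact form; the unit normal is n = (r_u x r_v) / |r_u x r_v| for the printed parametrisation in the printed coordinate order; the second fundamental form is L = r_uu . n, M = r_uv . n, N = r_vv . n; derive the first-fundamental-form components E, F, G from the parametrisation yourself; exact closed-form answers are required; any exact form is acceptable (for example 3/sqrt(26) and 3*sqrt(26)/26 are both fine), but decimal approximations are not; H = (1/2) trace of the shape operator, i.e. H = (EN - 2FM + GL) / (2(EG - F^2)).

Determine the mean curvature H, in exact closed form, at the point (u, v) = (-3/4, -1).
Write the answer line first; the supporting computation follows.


Answer: H = 500*sqrt(61)/160003

f = 43/8, f' = -3, f'' = 4, h' = -5/2, h'' = 0
E = 61/4, F = 0, G = 1849/64; answer radicand W^2 = 61/4
unnormalised second-form numerators: l = 10, m = 0, n = -215/16; L = l/sqrt(61/4), and similarly M = m/sqrt(W^2), N = n/sqrt(W^2)
H = (E*n - 2*F*m + G*l) / (2*(EG - F^2)*sqrt(W^2)); E*n - 2*F*m + G*l = 5375/64, EG - F^2 = 112789/256, so H = (250/2623)/sqrt(61/4)


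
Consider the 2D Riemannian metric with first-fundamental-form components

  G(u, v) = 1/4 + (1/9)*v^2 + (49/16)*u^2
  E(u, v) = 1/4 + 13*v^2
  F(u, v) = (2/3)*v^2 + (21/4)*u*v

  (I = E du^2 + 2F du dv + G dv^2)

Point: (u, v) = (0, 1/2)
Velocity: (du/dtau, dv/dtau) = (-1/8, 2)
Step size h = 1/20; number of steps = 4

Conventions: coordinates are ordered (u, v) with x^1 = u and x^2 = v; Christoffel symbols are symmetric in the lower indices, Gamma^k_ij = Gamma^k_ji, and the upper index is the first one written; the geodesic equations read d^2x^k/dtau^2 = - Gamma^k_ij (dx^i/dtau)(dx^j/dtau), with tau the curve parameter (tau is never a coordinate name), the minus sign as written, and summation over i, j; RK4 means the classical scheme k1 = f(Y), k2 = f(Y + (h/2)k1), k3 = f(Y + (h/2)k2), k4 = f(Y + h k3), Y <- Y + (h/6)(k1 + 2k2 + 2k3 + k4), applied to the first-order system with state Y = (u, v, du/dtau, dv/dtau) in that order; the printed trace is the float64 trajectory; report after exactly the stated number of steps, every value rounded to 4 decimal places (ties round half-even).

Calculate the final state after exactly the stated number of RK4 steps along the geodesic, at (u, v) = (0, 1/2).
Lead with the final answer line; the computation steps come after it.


Answer: u = -0.0222, v = 0.8836, du/dtau = -0.1006, dv/dtau = 1.8284

f(Y) = (du/dtau, dv/dtau, -Gamma^u_ij Y'^i Y'^j, -Gamma^v_ij Y'^i Y'^j) with the Gammas evaluated at the stage position; h = 0.050000; intermediate values shown to 6 dp
step 0: u = 0.0000, v = 0.5000, du/dtau = -0.1250, dv/dtau = 2.0000
step 1:
  k1: at (u, v) = (0.000000, 0.500000), (du/dtau, dv/dtau) = (-0.125000, 2.000000); Gamma_uuu = 0.683824, Gamma_uuv = 1.911765, Gamma_uvv = 0.186275, Gamma_vuu = -14.360294, Gamma_vuv = -1.147059, Gamma_vvv = 0.088235; k1 = (-0.125000, 2.000000, 0.200100, -0.702091)
  k2: at (u, v) = (-0.003125, 0.550000), (du/dtau, dv/dtau) = (-0.119998, 1.982448); Gamma_uuu = 0.714523, Gamma_uuv = 1.766313, Gamma_uvv = 0.169064, Gamma_vuu = -15.513088, Gamma_vuv = -1.233385, Gamma_vvv = 0.100627; k2 = (-0.119998, 1.982448, 0.165643, -0.758912)
  k3: at (u, v) = (-0.003000, 0.549561), (du/dtau, dv/dtau) = (-0.120859, 1.981027); Gamma_uuu = 0.715389, Gamma_uuv = 1.767617, Gamma_uvv = 0.169257, Gamma_vuu = -15.504862, Gamma_vuv = -1.233452, Gamma_vvv = 0.100317; k3 = (-0.120859, 1.981027, 0.171729, -0.757850)
  k4: at (u, v) = (-0.006043, 0.599051), (du/dtau, dv/dtau) = (-0.116414, 1.962108); Gamma_uuu = 0.742631, Gamma_uuv = 1.643178, Gamma_uvv = 0.154796, Gamma_vuu = -16.573943, Gamma_vuv = -1.311770, Gamma_vvv = 0.111969; k4 = (-0.116414, 1.962108, 0.144647, -0.805713)
  Y <- Y + (h/6)(k1 + 2k2 + 2k3 + k4): u = -0.0060, v = 0.5991, du/dtau = -0.1165, dv/dtau = 1.9622
step 2:
  k1: at (u, v) = (-0.006026, 0.599075), (du/dtau, dv/dtau) = (-0.116504, 1.962156); Gamma_uuu = 0.742853, Gamma_uuv = 1.643143, Gamma_uvv = 0.154798, Gamma_vuu = -16.574793, Gamma_vuv = -1.311960, Gamma_vvv = 0.111938; k1 = (-0.116504, 1.962156, 0.145179, -0.805820)
  k2: at (u, v) = (-0.008939, 0.648129), (du/dtau, dv/dtau) = (-0.112875, 1.942010); Gamma_uuu = 0.767679, Gamma_uuv = 1.535832, Gamma_uvv = 0.142532, Gamma_vuu = -17.562482, Gamma_vuv = -1.383433, Gamma_vvv = 0.122706; k2 = (-0.112875, 1.942010, 0.125996, -0.845525)
  k3: at (u, v) = (-0.008848, 0.647626), (du/dtau, dv/dtau) = (-0.113354, 1.941017); Gamma_uuu = 0.768135, Gamma_uuv = 1.536936, Gamma_uvv = 0.142673, Gamma_vuu = -17.554032, Gamma_vuv = -1.383254, Gamma_vvv = 0.122481; k3 = (-0.113354, 1.941017, 0.128925, -0.844591)
  k4: at (u, v) = (-0.011694, 0.696126), (du/dtau, dv/dtau) = (-0.110058, 1.919926); Gamma_uuu = 0.790048, Gamma_uuv = 1.443653, Gamma_uvv = 0.132136, Gamma_vuu = -18.459233, Gamma_vuv = -1.447776, Gamma_vvv = 0.132472; k4 = (-0.110058, 1.919926, 0.113457, -0.876555)
  Y <- Y + (h/6)(k1 + 2k2 + 2k3 + k4): u = -0.0117, v = 0.6961, du/dtau = -0.1101, dv/dtau = 1.9200
step 3:
  k1: at (u, v) = (-0.011685, 0.696143), (du/dtau, dv/dtau) = (-0.110100, 1.919967); Gamma_uuu = 0.790171, Gamma_uuv = 1.443635, Gamma_uvv = 0.132136, Gamma_vuu = -18.459784, Gamma_vuv = -1.447886, Gamma_vvv = 0.132457; k1 = (-0.110100, 1.919967, 0.113667, -0.876634)
  k2: at (u, v) = (-0.014437, 0.744142), (du/dtau, dv/dtau) = (-0.107259, 1.898051); Gamma_uuu = 0.809790, Gamma_uuv = 1.361970, Gamma_uvv = 0.123017, Gamma_vuu = -19.285826, Gamma_vuv = -1.506212, Gamma_vvv = 0.141615; k2 = (-0.107259, 1.898051, 0.102050, -0.901587)
  k3: at (u, v) = (-0.014366, 0.743595), (du/dtau, dv/dtau) = (-0.107549, 1.897428); Gamma_uuu = 0.810026, Gamma_uuv = 1.362896, Gamma_uvv = 0.123126, Gamma_vuu = -19.277858, Gamma_vuv = -1.505929, Gamma_vvv = 0.141443; k3 = (-0.107549, 1.897428, 0.103591, -0.900863)
  k4: at (u, v) = (-0.017062, 0.791015), (du/dtau, dv/dtau) = (-0.104921, 1.874924); Gamma_uuu = 0.827131, Gamma_uuv = 1.290857, Gamma_uvv = 0.115154, Gamma_vuu = -20.026524, Gamma_vuv = -1.558143, Gamma_vvv = 0.149852; k4 = (-0.104921, 1.874924, 0.093958, -0.919353)
  Y <- Y + (h/6)(k1 + 2k2 + 2k3 + k4): u = -0.0171, v = 0.7910, du/dtau = -0.1049, dv/dtau = 1.8750
step 4:
  k1: at (u, v) = (-0.017057, 0.791025), (du/dtau, dv/dtau) = (-0.104943, 1.874960); Gamma_uuu = 0.827203, Gamma_uuv = 1.290849, Gamma_uvv = 0.115154, Gamma_vuu = -20.026864, Gamma_vuv = -1.558208, Gamma_vvv = 0.149844; k1 = (-0.104943, 1.874960, 0.094052, -0.919413)
  k2: at (u, v) = (-0.019680, 0.837899), (du/dtau, dv/dtau) = (-0.102591, 1.851975); Gamma_uuu = 0.842210, Gamma_uuv = 1.226932, Gamma_uvv = 0.108145, Gamma_vuu = -20.702061, Gamma_vuv = -1.604881, Gamma_vvv = 0.157491; k2 = (-0.102591, 1.851975, 0.086446, -0.932119)
  k3: at (u, v) = (-0.019621, 0.837325), (du/dtau, dv/dtau) = (-0.102782, 1.851657); Gamma_uuu = 0.842332, Gamma_uuv = 1.227706, Gamma_uvv = 0.108232, Gamma_vuu = -20.695015, Gamma_vuv = -1.604579, Gamma_vvv = 0.157357; k3 = (-0.102782, 1.851657, 0.087319, -0.931650)
  k4: at (u, v) = (-0.022196, 0.883608), (du/dtau, dv/dtau) = (-0.100577, 1.828377); Gamma_uuu = 0.855182, Gamma_uuv = 1.170600, Gamma_uvv = 0.102018, Gamma_vuu = -21.300289, Gamma_vuv = -1.645929, Gamma_vvv = 0.164316; k4 = (-0.100577, 1.828377, 0.080835, -0.939182)
  Y <- Y + (h/6)(k1 + 2k2 + 2k3 + k4): u = -0.0222, v = 0.8836, du/dtau = -0.1006, dv/dtau = 1.8284


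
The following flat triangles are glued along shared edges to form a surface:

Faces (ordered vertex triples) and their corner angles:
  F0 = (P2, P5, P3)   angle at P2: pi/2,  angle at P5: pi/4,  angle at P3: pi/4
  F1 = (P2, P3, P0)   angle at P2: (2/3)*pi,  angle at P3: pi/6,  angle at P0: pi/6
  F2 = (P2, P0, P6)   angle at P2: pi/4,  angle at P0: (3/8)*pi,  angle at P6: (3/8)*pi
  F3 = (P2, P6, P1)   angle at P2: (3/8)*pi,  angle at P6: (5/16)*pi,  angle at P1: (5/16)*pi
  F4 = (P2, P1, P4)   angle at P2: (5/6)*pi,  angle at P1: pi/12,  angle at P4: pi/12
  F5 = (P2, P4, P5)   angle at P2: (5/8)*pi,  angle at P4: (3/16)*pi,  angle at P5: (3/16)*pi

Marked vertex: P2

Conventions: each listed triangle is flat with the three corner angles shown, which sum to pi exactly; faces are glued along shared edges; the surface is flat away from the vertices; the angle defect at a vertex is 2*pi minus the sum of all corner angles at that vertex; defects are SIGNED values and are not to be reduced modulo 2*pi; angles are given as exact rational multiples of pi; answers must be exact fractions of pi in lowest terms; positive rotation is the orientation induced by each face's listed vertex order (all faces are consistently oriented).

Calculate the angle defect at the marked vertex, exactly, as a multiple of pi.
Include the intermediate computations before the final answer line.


Sum of corner angles at P2: (13/4)*pi
defect = 2*pi - (13/4)*pi

Answer: defect(P2) = (-5/4)*pi


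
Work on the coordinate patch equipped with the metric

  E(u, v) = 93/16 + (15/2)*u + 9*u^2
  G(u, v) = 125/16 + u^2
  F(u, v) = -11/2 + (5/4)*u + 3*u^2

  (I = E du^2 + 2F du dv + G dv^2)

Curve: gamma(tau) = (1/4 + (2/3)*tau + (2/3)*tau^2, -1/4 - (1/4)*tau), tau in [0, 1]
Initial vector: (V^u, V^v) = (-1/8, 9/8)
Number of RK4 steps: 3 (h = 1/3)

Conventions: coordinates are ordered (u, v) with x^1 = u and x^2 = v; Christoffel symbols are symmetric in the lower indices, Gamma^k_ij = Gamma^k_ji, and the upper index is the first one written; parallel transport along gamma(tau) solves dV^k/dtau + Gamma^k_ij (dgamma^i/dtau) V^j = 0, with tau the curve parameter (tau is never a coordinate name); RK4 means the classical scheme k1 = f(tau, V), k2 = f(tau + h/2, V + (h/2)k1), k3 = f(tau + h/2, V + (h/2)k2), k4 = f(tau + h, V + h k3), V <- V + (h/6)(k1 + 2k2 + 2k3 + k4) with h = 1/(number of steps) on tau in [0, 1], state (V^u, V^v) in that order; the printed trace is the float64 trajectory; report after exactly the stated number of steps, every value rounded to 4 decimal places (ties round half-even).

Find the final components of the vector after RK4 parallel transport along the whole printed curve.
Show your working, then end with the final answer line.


gamma'(tau) = (2/3 + (4/3)*tau, -1/4); f(tau, V)^k = -Gamma^k_ij(gamma(tau)) gamma'^i(tau) V^j; h = 1/3; intermediate values shown to 6 dp
curve data and Christoffel symbols at the stage parameters:
  tau = 0.000000: gamma = (0.250000, -0.250000), gamma' = (0.666667, -0.250000); Gamma_uuu = 1.526192, Gamma_uuv = 0.031274, Gamma_uvv = -0.049257, Gamma_vuu = 1.318217, Gamma_vuv = 0.051603, Gamma_vvv = -0.031274
  tau = 0.166667: gamma = (0.379630, -0.291667), gamma' = (0.888889, -0.250000); Gamma_uuu = 1.259784, Gamma_uuv = 0.029998, Gamma_uvv = -0.051966, Gamma_vuu = 1.170610, Gamma_vuv = 0.065030, Gamma_vvv = -0.029998
  tau = 0.333333: gamma = (0.546296, -0.333333), gamma' = (1.111111, -0.250000); Gamma_uuu = 1.014631, Gamma_uuv = 0.024688, Gamma_uvv = -0.051059, Gamma_vuu = 1.048826, Gamma_vuv = 0.079290, Gamma_vvv = -0.024688
  tau = 0.500000: gamma = (0.750000, -0.375000), gamma' = (1.333333, -0.250000); Gamma_uuu = 0.804089, Gamma_uuv = 0.016597, Gamma_uvv = -0.048346, Gamma_vuu = 0.962598, Gamma_vuv = 0.095250, Gamma_vvv = -0.016597
  tau = 0.666667: gamma = (0.990741, -0.416667), gamma' = (1.555556, -0.250000); Gamma_uuu = 0.628155, Gamma_uuv = 0.006781, Gamma_uvv = -0.045281, Gamma_vuu = 0.912165, Gamma_vuv = 0.113675, Gamma_vvv = -0.006781
  tau = 0.833333: gamma = (1.268519, -0.458333), gamma' = (1.777778, -0.250000); Gamma_uuu = 0.481422, Gamma_uuv = -0.004136, Gamma_uvv = -0.042682, Gamma_vuu = 0.893851, Gamma_vuv = 0.135040, Gamma_vvv = 0.004136
  tau = 1.000000: gamma = (1.583333, -0.500000), gamma' = (2.000000, -0.250000); Gamma_uuu = 0.357449, Gamma_uuv = -0.015859, Gamma_uvv = -0.040914, Gamma_vuu = 0.903169, Gamma_vuv = 0.159579, Gamma_vvv = 0.015859
step 0: V^u = -0.1250, V^v = 1.1250
step 1: k1 = (0.088896, 0.060741), k2 = (0.077543, 0.038732), k3 = (0.079793, 0.040910), k4 = (0.064560, 0.005382); V <- V + (h/6)(k1 + 2k2 + 2k3 + k4): V^u = -0.0990, V^v = 1.1375
step 2: k1 = (0.065267, 0.006164), k2 = (0.055148, -0.038325), k3 = (0.057203, -0.035228), k4 = (0.053343, -0.089842); V <- V + (h/6)(k1 + 2k2 + 2k3 + k4): V^u = -0.0799, V^v = 1.1247
step 3: k1 = (0.053362, -0.089657), k2 = (0.057181, -0.154805), k3 = (0.056672, -0.153200), k4 = (0.066943, -0.230598); V <- V + (h/6)(k1 + 2k2 + 2k3 + k4): V^u = -0.0606, V^v = 1.0727

Answer: V^u = -0.0606, V^v = 1.0727


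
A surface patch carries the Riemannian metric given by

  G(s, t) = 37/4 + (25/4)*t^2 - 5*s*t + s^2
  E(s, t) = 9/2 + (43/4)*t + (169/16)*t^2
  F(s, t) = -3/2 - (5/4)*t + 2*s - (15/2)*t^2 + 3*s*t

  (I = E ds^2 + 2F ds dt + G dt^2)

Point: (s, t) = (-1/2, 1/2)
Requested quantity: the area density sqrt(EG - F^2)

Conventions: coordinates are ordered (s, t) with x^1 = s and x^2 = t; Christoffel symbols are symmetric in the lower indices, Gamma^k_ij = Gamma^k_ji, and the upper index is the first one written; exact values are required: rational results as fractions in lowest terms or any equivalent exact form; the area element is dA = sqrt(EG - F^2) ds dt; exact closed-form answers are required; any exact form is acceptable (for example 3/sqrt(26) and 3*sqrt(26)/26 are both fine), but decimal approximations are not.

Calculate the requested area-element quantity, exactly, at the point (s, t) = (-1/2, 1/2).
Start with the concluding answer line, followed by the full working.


Answer: sqrt(EG - F^2) = sqrt(123941)/32

E = 801/64, F = -23/4, G = 197/16; EG - F^2 = 123941/1024


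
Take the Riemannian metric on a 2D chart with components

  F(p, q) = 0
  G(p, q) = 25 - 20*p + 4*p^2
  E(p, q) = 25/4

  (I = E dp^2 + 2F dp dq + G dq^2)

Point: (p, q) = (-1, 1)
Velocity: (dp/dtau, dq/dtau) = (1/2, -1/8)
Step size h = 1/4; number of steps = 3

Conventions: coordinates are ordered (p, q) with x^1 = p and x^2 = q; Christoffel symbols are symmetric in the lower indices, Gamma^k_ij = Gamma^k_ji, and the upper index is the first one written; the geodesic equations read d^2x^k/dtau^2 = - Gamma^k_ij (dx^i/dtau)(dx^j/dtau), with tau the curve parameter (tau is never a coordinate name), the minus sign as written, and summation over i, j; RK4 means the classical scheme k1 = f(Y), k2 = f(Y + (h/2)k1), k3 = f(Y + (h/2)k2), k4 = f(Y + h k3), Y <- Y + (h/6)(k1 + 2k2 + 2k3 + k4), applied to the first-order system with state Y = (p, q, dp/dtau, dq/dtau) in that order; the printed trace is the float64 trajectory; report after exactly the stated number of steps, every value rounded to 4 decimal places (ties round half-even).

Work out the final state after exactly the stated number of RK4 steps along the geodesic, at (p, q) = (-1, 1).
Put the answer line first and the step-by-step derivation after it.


Answer: p = -0.6360, q = 0.8952, dp/dtau = 0.4689, dq/dtau = -0.1557

f(Y) = (dp/dtau, dq/dtau, -Gamma^p_ij Y'^i Y'^j, -Gamma^q_ij Y'^i Y'^j) with the Gammas evaluated at the stage position; h = 0.250000; intermediate values shown to 6 dp
step 0: p = -1.0000, q = 1.0000, dp/dtau = 0.5000, dq/dtau = -0.1250
step 1:
  k1: at (p, q) = (-1.000000, 1.000000), (dp/dtau, dq/dtau) = (0.500000, -0.125000); Gamma_ppp = 0.000000, Gamma_ppq = 0.000000, Gamma_pqq = 2.240000, Gamma_qpp = 0.000000, Gamma_qpq = -0.285714, Gamma_qqq = 0.000000; k1 = (0.500000, -0.125000, -0.035000, -0.035714)
  k2: at (p, q) = (-0.937500, 0.984375), (dp/dtau, dq/dtau) = (0.495625, -0.129464); Gamma_ppp = 0.000000, Gamma_ppq = 0.000000, Gamma_pqq = 2.200000, Gamma_qpp = 0.000000, Gamma_qpq = -0.290909, Gamma_qqq = 0.000000; k2 = (0.495625, -0.129464, -0.036874, -0.037333)
  k3: at (p, q) = (-0.938047, 0.983817), (dp/dtau, dq/dtau) = (0.495391, -0.129667); Gamma_ppp = 0.000000, Gamma_ppq = 0.000000, Gamma_pqq = 2.200350, Gamma_qpp = 0.000000, Gamma_qpq = -0.290863, Gamma_qqq = 0.000000; k3 = (0.495391, -0.129667, -0.036995, -0.037368)
  k4: at (p, q) = (-0.876152, 0.967583), (dp/dtau, dq/dtau) = (0.490751, -0.134342); Gamma_ppp = 0.000000, Gamma_ppq = 0.000000, Gamma_pqq = 2.160737, Gamma_qpp = 0.000000, Gamma_qpq = -0.296195, Gamma_qqq = 0.000000; k4 = (0.490751, -0.134342, -0.038996, -0.039055)
  Y <- Y + (h/6)(k1 + 2k2 + 2k3 + k4): p = -0.8761, q = 0.9676, dp/dtau = 0.4908, dq/dtau = -0.1343
step 2:
  k1: at (p, q) = (-0.876134, 0.967600), (dp/dtau, dq/dtau) = (0.490761, -0.134340); Gamma_ppp = 0.000000, Gamma_ppq = 0.000000, Gamma_pqq = 2.160726, Gamma_qpp = 0.000000, Gamma_qpq = -0.296197, Gamma_qqq = 0.000000; k1 = (0.490761, -0.134340, -0.038995, -0.039056)
  k2: at (p, q) = (-0.814789, 0.950807), (dp/dtau, dq/dtau) = (0.485887, -0.139222); Gamma_ppp = 0.000000, Gamma_ppq = 0.000000, Gamma_pqq = 2.121465, Gamma_qpp = 0.000000, Gamma_qpq = -0.301678, Gamma_qqq = 0.000000; k2 = (0.485887, -0.139222, -0.041120, -0.040815)
  k3: at (p, q) = (-0.815398, 0.950197), (dp/dtau, dq/dtau) = (0.485621, -0.139442); Gamma_ppp = 0.000000, Gamma_ppq = 0.000000, Gamma_pqq = 2.121855, Gamma_qpp = 0.000000, Gamma_qpq = -0.301623, Gamma_qqq = 0.000000; k3 = (0.485621, -0.139442, -0.041258, -0.040849)
  k4: at (p, q) = (-0.754729, 0.932739), (dp/dtau, dq/dtau) = (0.480447, -0.144553); Gamma_ppp = 0.000000, Gamma_ppq = 0.000000, Gamma_pqq = 2.083026, Gamma_qpp = 0.000000, Gamma_qpq = -0.307245, Gamma_qqq = 0.000000; k4 = (0.480447, -0.144553, -0.043526, -0.042676)
  Y <- Y + (h/6)(k1 + 2k2 + 2k3 + k4): p = -0.7547, q = 0.9328, dp/dtau = 0.4805, dq/dtau = -0.1446
step 3:
  k1: at (p, q) = (-0.754708, 0.932757), (dp/dtau, dq/dtau) = (0.480458, -0.144551); Gamma_ppp = 0.000000, Gamma_ppq = 0.000000, Gamma_pqq = 2.083013, Gamma_qpp = 0.000000, Gamma_qpq = -0.307247, Gamma_qqq = 0.000000; k1 = (0.480458, -0.144551, -0.043525, -0.042677)
  k2: at (p, q) = (-0.694651, 0.914688), (dp/dtau, dq/dtau) = (0.475017, -0.149886); Gamma_ppp = 0.000000, Gamma_ppq = 0.000000, Gamma_pqq = 2.044577, Gamma_qpp = 0.000000, Gamma_qpq = -0.313023, Gamma_qqq = 0.000000; k2 = (0.475017, -0.149886, -0.045933, -0.044574)
  k3: at (p, q) = (-0.695331, 0.914021), (dp/dtau, dq/dtau) = (0.474716, -0.150123); Gamma_ppp = 0.000000, Gamma_ppq = 0.000000, Gamma_pqq = 2.045012, Gamma_qpp = 0.000000, Gamma_qpq = -0.312957, Gamma_qqq = 0.000000; k3 = (0.474716, -0.150123, -0.046088, -0.044606)
  k4: at (p, q) = (-0.636029, 0.895226), (dp/dtau, dq/dtau) = (0.468936, -0.155703); Gamma_ppp = 0.000000, Gamma_ppq = 0.000000, Gamma_pqq = 2.007059, Gamma_qpp = 0.000000, Gamma_qpq = -0.318875, Gamma_qqq = 0.000000; k4 = (0.468936, -0.155703, -0.048658, -0.046565)
  Y <- Y + (h/6)(k1 + 2k2 + 2k3 + k4): p = -0.6360, q = 0.8952, dp/dtau = 0.4689, dq/dtau = -0.1557
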